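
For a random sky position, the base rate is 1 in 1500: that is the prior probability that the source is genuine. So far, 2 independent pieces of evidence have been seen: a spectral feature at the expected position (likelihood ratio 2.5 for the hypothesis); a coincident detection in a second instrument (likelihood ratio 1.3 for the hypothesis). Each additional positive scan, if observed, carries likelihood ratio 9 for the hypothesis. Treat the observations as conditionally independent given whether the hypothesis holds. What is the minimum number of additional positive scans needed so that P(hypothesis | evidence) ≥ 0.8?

Prior odds = (1/1500)/(1499/1500) = 1/1499.
Combined Bayes factor of the evidence already in hand = 2.5 × 1.3 = 3.25.
Odds after that evidence = (1/1499) × 3.25 = 13/5996.
Target odds = 0.8/0.2 = 4.
Need 9ⁿ ≥ 4 ÷ (13/5996) = 23984/13.
9³ = 729 falls short of 23984/13 but 9⁴ = 6561 reaches it, so n = 4.

4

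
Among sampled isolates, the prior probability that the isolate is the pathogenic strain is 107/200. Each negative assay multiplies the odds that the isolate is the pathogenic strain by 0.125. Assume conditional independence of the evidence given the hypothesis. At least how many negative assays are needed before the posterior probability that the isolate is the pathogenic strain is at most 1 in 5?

Prior odds: 0.535 ÷ 0.465 = 107/93.
Likelihood ratio per negative assay = 0.125.
Target odds: 0.2 ÷ 0.8 = 0.25.
Need (107/93) × 0.125ⁿ ≤ 0.25, i.e. 0.125ⁿ ≤ 93/428.
0.125¹ = 0.125, which is already at or below the required 93/428; so n = 1.

1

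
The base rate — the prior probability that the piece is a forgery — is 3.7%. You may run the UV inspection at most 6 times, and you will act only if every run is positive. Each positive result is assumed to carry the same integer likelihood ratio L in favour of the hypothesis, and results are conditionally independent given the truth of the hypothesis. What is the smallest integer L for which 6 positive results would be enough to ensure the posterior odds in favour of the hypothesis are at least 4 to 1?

3

Prior odds = 0.037/0.963 = 37/963.
Target odds = 4.
Need L⁶ ≥ 4 ÷ (37/963) = 3852/37.
2⁶ = 64 < 3852/37 ≤ 729 = 3⁶, so L = 3.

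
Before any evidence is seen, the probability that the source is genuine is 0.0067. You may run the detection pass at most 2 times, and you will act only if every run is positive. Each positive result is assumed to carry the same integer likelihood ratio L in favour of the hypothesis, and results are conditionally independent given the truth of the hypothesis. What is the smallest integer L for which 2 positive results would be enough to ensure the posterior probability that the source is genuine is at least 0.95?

Prior odds = 0.0067/0.9933 = 67/9933.
Target odds = 0.95/0.05 = 19.
Need L² ≥ 19 ÷ (67/9933) = 188727/67.
53² = 2809 < 188727/67 ≤ 2916 = 54², so L = 54.

54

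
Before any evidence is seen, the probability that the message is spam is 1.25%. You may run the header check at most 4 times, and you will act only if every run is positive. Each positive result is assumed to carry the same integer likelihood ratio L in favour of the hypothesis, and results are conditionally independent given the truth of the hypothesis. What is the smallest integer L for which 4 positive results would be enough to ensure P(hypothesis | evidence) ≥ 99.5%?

12

Prior odds = 0.0125/0.9875 = 1/79.
Target odds = 0.995/0.005 = 199.
Need L⁴ ≥ 199 ÷ (1/79) = 15721.
11⁴ = 14641 < 15721 ≤ 20736 = 12⁴, so L = 12.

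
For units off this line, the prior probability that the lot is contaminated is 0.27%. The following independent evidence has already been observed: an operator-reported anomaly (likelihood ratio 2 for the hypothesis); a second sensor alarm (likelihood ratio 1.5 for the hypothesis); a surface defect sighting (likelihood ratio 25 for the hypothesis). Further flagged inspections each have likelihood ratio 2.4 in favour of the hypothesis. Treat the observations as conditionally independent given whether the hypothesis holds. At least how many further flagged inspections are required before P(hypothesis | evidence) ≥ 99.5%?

Prior odds = 0.0027/0.9973 = 27/9973.
Combined Bayes factor of the evidence already in hand = 2 × 1.5 × 25 = 75.
Odds after that evidence = (27/9973) × 75 = 2025/9973.
Target odds = 0.995/0.005 = 199.
Need 2.4ⁿ ≥ 199 ÷ (2025/9973) = 1984627/2025.
2.4⁷ = 35831808/78125 falls short of 1984627/2025 but 2.4⁸ = 429981696/390625 reaches it, so n = 8.

8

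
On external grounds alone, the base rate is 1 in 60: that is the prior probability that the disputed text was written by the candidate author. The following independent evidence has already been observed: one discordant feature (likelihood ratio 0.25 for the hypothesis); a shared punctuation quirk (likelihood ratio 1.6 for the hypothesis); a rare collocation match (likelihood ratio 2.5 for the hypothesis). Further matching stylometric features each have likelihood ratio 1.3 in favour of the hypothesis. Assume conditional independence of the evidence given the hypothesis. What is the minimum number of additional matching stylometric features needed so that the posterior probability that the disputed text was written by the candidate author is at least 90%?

Prior odds = (1/60)/(59/60) = 1/59.
Combined Bayes factor of the evidence already in hand = 0.25 × 1.6 × 2.5 = 1.
Odds after that evidence = (1/59) × 1 = 1/59.
Target odds = 0.9/0.1 = 9.
Need 1.3ⁿ ≥ 9 ÷ (1/59) = 531.
1.3²³ ≈417.539 falls short of 531 but 1.3²⁴ ≈542.801 reaches it, so n = 24.

24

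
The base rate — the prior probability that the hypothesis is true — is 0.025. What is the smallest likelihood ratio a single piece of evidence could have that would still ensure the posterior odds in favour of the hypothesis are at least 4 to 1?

156

Prior odds = 0.025/0.975 = 1/39.
Target odds = 4.
Required Bayes factor = 4 ÷ (1/39) = 156.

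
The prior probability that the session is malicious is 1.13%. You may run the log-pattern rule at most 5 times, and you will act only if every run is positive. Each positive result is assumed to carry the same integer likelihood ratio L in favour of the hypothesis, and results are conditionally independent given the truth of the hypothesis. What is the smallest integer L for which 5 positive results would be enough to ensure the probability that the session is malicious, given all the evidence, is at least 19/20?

Prior odds = 0.0113/0.9887 = 113/9887.
Target odds = 0.95/0.05 = 19.
Need L⁵ ≥ 19 ÷ (113/9887) = 187853/113.
4⁵ = 1024 < 187853/113 ≤ 3125 = 5⁵, so L = 5.

5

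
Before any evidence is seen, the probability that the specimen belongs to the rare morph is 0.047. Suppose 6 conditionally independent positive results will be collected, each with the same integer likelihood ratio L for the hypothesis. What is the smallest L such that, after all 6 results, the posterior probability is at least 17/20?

3

Prior odds = 0.047/0.953 = 47/953.
Target odds = 0.85/0.15 = 17/3.
Need L⁶ ≥ 17/3 ÷ (47/953) = 16201/141.
2⁶ = 64 < 16201/141 ≤ 729 = 3⁶, so L = 3.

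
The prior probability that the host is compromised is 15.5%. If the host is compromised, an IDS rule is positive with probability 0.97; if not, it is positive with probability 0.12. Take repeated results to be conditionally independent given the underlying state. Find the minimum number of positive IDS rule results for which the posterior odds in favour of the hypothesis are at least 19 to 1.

3

Prior odds: 0.155 ÷ 0.845 = 31/169.
Likelihood ratio of a positive = 0.97/0.12 = 97/12.
Target odds = 19.
Require (97/12)ⁿ ≥ 19 ÷ (31/169) = 3211/31.
(97/12)² = 9409/144 falls short of 3211/31 but (97/12)³ = 912673/1728 reaches it, so n = 3.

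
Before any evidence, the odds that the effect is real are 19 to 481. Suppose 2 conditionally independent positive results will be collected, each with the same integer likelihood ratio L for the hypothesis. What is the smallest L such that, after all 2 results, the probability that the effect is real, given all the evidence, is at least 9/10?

16

Prior odds = 19/481.
Target odds = 0.9/0.1 = 9.
Need L² ≥ 9 ÷ (19/481) = 4329/19.
15² = 225 < 4329/19 ≤ 256 = 16², so L = 16.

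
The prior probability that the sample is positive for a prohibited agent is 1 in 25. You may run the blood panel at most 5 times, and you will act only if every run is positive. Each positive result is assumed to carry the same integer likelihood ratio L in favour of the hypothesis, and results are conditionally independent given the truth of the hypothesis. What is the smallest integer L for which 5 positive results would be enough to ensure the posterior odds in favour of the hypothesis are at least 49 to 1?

Prior odds = 0.04/0.96 = 1/24.
Target odds = 49.
Need L⁵ ≥ 49 ÷ (1/24) = 1176.
4⁵ = 1024 < 1176 ≤ 3125 = 5⁵, so L = 5.

5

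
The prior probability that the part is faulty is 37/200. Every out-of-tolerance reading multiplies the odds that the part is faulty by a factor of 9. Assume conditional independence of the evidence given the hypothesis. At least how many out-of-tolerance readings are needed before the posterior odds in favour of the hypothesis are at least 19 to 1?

3

Prior odds = 0.185/0.815 = 37/163.
Likelihood ratio per out-of-tolerance reading = 9.
Target odds = 19.
Require 9ⁿ ≥ 19 ÷ (37/163) = 3097/37.
9² = 81 falls short of 3097/37 but 9³ = 729 reaches it, so n = 3.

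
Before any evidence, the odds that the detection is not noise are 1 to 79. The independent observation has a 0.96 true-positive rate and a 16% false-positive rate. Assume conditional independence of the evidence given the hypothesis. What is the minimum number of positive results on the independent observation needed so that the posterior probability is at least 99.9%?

7

Prior odds = 1/79.
Likelihood ratio of a positive result = 0.96/0.16 = 6.
Target odds: 0.999 ÷ 0.001 = 999.
Require 6ⁿ ≥ 999 ÷ (1/79) = 78921.
6⁶ = 46656 falls short of 78921 but 6⁷ = 279936 reaches it, so n = 7.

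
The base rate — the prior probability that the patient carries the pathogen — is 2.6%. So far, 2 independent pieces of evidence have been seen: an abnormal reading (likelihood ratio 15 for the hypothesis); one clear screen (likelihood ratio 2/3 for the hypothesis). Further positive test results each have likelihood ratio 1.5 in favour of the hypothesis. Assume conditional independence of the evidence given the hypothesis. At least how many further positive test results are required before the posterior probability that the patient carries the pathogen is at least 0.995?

Prior odds = 0.026/0.974 = 13/487.
Combined Bayes factor of the evidence already in hand = 15 × (2/3) = 10.
Odds after that evidence = (13/487) × 10 = 130/487.
Target odds = 0.995/0.005 = 199.
Need 1.5ⁿ ≥ 199 ÷ (130/487) = 96913/130.
1.5¹⁶ = 43046721/65536 falls short of 96913/130 but 1.5¹⁷ = 129140163/131072 reaches it, so n = 17.

17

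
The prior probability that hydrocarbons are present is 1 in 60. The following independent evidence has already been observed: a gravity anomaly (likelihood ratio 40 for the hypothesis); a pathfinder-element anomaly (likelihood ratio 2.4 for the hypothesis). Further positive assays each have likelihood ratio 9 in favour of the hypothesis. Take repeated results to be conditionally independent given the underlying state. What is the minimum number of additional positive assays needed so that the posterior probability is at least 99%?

Prior odds = (1/60)/(59/60) = 1/59.
Combined Bayes factor of the evidence already in hand = 40 × 2.4 = 96.
Odds after that evidence = (1/59) × 96 = 96/59.
Target odds = 0.99/0.01 = 99.
Need 9ⁿ ≥ 99 ÷ (96/59) = 60.84375.
9¹ = 9 falls short of 60.84375 but 9² = 81 reaches it, so n = 2.

2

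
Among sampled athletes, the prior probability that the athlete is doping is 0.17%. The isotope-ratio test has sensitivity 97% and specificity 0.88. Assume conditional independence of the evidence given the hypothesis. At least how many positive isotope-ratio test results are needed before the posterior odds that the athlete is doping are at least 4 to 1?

Prior odds: 0.0017 ÷ 0.9983 = 17/9983.
False-positive rate = 1 − 0.88 = 0.12; likelihood ratio of a positive = 0.97/0.12 = 97/12.
Target odds = 4.
Require (97/12)ⁿ ≥ 4 ÷ (17/9983) = 39932/17.
(97/12)³ = 912673/1728 falls short of 39932/17 but (97/12)⁴ = 88529281/20736 reaches it, so n = 4.

4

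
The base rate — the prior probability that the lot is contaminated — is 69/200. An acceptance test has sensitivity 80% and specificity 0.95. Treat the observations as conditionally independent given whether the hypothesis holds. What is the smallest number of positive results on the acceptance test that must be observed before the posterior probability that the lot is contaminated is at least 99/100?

2

Prior odds = 0.345/0.655 = 69/131.
False-positive rate = 1 − 0.95 = 0.05; likelihood ratio of a positive = 0.8/0.05 = 16.
Target odds: 0.99 ÷ 0.01 = 99.
Require 16ⁿ ≥ 99 ÷ (69/131) = 4323/23.
16¹ = 16 falls short of 4323/23 but 16² = 256 reaches it, so n = 2.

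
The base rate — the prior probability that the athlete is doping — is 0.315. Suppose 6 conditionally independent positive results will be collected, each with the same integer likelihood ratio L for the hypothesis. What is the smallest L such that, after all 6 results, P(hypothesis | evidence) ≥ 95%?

Prior odds = 0.315/0.685 = 63/137.
Target odds = 0.95/0.05 = 19.
Need L⁶ ≥ 19 ÷ (63/137) = 2603/63.
1⁶ = 1 < 2603/63 ≤ 64 = 2⁶, so L = 2.

2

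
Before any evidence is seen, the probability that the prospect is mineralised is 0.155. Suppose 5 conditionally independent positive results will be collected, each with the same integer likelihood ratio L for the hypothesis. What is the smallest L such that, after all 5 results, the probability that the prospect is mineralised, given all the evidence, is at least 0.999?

Prior odds = 0.155/0.845 = 31/169.
Target odds = 0.999/0.001 = 999.
Need L⁵ ≥ 999 ÷ (31/169) = 168831/31.
5⁵ = 3125 < 168831/31 ≤ 7776 = 6⁵, so L = 6.

6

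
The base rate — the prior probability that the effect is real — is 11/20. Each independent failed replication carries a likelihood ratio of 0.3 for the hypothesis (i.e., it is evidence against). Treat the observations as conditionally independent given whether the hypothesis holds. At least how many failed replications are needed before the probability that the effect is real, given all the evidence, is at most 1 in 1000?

Prior odds: 0.55 ÷ 0.45 = 11/9.
Likelihood ratio per failed replication = 0.3.
Target odds: 0.001 ÷ 0.999 = 1/999.
Require 0.3ⁿ ≤ 1/999 ÷ (11/9) = 1/1221.
0.3⁵ = 243/100000 is still above 1/1221 but 0.3⁶ = 729/1000000 is at or below it, so n = 6.

6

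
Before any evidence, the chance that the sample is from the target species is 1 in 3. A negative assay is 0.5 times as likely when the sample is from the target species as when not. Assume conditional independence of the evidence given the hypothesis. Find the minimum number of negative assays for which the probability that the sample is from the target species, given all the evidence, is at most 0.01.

6

Prior odds = (1/3)/(2/3) = 0.5.
Likelihood ratio per negative assay = 0.5.
Target posterior odds = 0.01/0.99 = 1/99.
Require 0.5ⁿ ≤ 1/99 ÷ 0.5 = 2/99.
0.5⁵ = 0.03125 is still above 2/99 but 0.5⁶ = 0.015625 is at or below it, so n = 6.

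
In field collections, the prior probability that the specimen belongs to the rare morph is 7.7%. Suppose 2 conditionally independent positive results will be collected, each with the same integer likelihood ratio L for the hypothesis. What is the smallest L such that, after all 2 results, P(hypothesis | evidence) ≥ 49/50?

25

Prior odds = 0.077/0.923 = 77/923.
Target odds = 0.98/0.02 = 49.
Need L² ≥ 49 ÷ (77/923) = 6461/11.
24² = 576 < 6461/11 ≤ 625 = 25², so L = 25.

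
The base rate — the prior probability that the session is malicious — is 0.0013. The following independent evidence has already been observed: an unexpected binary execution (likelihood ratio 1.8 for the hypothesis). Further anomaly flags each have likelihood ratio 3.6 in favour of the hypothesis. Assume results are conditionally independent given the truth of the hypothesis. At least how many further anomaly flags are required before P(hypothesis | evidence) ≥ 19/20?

Prior odds = 0.0013/0.9987 = 13/9987.
Bayes factor of the evidence already in hand = 1.8.
Odds after that evidence = (13/9987) × 1.8 = 39/16645.
Target odds = 0.95/0.05 = 19.
Need 3.6ⁿ ≥ 19 ÷ (39/16645) = 316255/39.
3.6⁷ = 612220032/78125 falls short of 316255/39 but 3.6⁸ ≈28211.1 reaches it, so n = 8.

8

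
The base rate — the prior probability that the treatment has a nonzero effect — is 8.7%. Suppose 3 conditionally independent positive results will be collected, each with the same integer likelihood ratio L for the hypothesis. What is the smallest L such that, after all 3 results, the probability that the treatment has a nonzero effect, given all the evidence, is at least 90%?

Prior odds = 0.087/0.913 = 87/913.
Target odds = 0.9/0.1 = 9.
Need L³ ≥ 9 ÷ (87/913) = 2739/29.
4³ = 64 < 2739/29 ≤ 125 = 5³, so L = 5.

5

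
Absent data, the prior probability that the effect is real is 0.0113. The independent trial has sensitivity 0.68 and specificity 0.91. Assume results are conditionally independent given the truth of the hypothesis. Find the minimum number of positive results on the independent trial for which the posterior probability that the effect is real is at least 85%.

Prior odds: 0.0113 ÷ 0.9887 = 113/9887.
False-positive rate = 1 − 0.91 = 0.09; likelihood ratio of a positive = 0.68/0.09 = 68/9.
Target odds: 0.85 ÷ 0.15 = 17/3.
Require (68/9)ⁿ ≥ 17/3 ÷ (113/9887) = 168079/339.
(68/9)³ = 314432/729 falls short of 168079/339 but (68/9)⁴ = 21381376/6561 reaches it, so n = 4.

4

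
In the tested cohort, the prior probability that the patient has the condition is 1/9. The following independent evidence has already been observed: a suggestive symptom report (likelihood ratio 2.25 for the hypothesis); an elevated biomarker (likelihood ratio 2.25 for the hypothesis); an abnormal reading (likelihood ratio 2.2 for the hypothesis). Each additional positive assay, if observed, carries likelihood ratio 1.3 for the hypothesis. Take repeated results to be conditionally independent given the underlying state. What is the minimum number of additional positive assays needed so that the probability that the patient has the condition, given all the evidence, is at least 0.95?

Prior odds = (1/9)/(8/9) = 0.125.
Combined Bayes factor of the evidence already in hand = 2.25 × 2.25 × 2.2 = 11.1375.
Odds after that evidence = 0.125 × 11.1375 = 1.3921875.
Target odds = 0.95/0.05 = 19.
Need 1.3ⁿ ≥ 19 ÷ 1.3921875 = 12160/891.
1.3⁹ ≈10.6045 falls short of 12160/891 but 1.3¹⁰ ≈13.7858 reaches it, so n = 10.

10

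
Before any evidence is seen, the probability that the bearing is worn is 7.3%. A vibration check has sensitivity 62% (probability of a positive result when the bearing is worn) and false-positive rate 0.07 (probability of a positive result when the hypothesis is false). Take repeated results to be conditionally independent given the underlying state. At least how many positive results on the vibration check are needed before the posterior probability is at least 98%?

Prior odds = 0.073/0.927 = 73/927.
Likelihood ratio of a positive result = 0.62/0.07 = 62/7.
Target posterior odds = 0.98/0.02 = 49.
Require (62/7)ⁿ ≥ 49 ÷ (73/927) = 45423/73.
(62/7)² = 3844/49 falls short of 45423/73 but (62/7)³ = 238328/343 reaches it, so n = 3.

3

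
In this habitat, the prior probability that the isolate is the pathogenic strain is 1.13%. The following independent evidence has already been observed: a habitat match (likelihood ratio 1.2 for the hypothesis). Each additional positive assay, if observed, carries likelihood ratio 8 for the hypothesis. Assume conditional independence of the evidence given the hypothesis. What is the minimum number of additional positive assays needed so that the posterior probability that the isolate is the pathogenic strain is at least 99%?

Prior odds = 0.0113/0.9887 = 113/9887.
Bayes factor of the evidence already in hand = 1.2.
Odds after that evidence = (113/9887) × 1.2 = 678/49435.
Target odds = 0.99/0.01 = 99.
Need 8ⁿ ≥ 99 ÷ (678/49435) = 1631355/226.
8⁴ = 4096 falls short of 1631355/226 but 8⁵ = 32768 reaches it, so n = 5.

5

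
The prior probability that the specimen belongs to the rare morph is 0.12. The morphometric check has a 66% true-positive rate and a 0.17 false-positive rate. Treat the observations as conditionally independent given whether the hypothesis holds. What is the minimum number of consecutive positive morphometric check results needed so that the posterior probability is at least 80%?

Prior odds = 0.12/0.88 = 3/22.
Likelihood ratio of a positive result = 0.66/0.17 = 66/17.
Target posterior odds = 0.8/0.2 = 4.
Require (66/17)ⁿ ≥ 4 ÷ (3/22) = 88/3.
(66/17)² = 4356/289 falls short of 88/3 but (66/17)³ = 287496/4913 reaches it, so n = 3.

3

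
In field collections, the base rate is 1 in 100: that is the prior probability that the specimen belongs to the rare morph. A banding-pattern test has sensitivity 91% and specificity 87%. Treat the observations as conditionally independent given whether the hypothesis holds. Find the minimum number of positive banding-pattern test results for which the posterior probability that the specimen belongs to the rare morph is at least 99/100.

5

Prior odds: 0.01 ÷ 0.99 = 1/99.
False-positive rate = 1 − 0.87 = 0.13; likelihood ratio of a positive = 0.91/0.13 = 7.
Target odds: 0.99 ÷ 0.01 = 99.
Require 7ⁿ ≥ 99 ÷ (1/99) = 9801.
7⁴ = 2401 falls short of 9801 but 7⁵ = 16807 reaches it, so n = 5.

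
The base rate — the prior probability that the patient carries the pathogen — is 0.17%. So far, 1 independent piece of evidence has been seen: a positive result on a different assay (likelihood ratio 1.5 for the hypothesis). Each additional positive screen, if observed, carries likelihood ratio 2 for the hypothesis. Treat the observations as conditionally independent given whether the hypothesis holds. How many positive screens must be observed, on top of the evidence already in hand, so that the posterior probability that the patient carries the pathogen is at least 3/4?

Prior odds = 0.0017/0.9983 = 17/9983.
Bayes factor of the evidence already in hand = 1.5.
Odds after that evidence = (17/9983) × 1.5 = 51/19966.
Target odds = 0.75/0.25 = 3.
Need 2ⁿ ≥ 3 ÷ (51/19966) = 19966/17.
2¹⁰ = 1024 falls short of 19966/17 but 2¹¹ = 2048 reaches it, so n = 11.

11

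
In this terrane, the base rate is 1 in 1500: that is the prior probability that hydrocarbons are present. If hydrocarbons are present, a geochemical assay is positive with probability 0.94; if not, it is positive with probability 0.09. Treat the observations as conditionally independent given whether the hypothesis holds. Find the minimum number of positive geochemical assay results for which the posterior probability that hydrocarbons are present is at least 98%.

5

Prior odds = (1/1500)/(1499/1500) = 1/1499.
Likelihood ratio of a positive = 0.94/0.09 = 94/9.
Target posterior odds = 0.98/0.02 = 49.
Need (1/1499) × (94/9)ⁿ ≥ 49, i.e. (94/9)ⁿ ≥ 73451.
(94/9)⁴ = 78074896/6561 falls short of 73451 but (94/9)⁵ ≈124287 reaches it, so n = 5.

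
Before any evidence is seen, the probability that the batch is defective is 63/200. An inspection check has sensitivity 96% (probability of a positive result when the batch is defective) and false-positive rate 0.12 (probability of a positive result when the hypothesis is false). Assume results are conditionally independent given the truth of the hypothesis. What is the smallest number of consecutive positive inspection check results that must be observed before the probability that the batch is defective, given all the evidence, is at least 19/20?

Prior odds: 0.315 ÷ 0.685 = 63/137.
Likelihood ratio of a positive result = 0.96/0.12 = 8.
Target odds: 0.95 ÷ 0.05 = 19.
Require 8ⁿ ≥ 19 ÷ (63/137) = 2603/63.
8¹ = 8 falls short of 2603/63 but 8² = 64 reaches it, so n = 2.

2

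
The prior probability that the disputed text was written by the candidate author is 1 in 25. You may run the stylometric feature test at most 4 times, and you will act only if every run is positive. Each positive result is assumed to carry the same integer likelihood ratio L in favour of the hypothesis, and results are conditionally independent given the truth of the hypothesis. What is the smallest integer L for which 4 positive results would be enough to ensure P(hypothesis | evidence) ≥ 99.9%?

13

Prior odds = 0.04/0.96 = 1/24.
Target odds = 0.999/0.001 = 999.
Need L⁴ ≥ 999 ÷ (1/24) = 23976.
12⁴ = 20736 < 23976 ≤ 28561 = 13⁴, so L = 13.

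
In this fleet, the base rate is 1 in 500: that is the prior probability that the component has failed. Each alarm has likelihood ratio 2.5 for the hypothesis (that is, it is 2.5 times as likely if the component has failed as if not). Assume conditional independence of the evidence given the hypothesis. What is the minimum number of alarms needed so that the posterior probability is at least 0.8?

Prior odds = 0.002/0.998 = 1/499.
Likelihood ratio per alarm = 2.5.
Target odds: 0.8 ÷ 0.2 = 4.
Require 2.5ⁿ ≥ 4 ÷ (1/499) = 1996.
2.5⁸ = 390625/256 falls short of 1996 but 2.5⁹ = 1953125/512 reaches it, so n = 9.

9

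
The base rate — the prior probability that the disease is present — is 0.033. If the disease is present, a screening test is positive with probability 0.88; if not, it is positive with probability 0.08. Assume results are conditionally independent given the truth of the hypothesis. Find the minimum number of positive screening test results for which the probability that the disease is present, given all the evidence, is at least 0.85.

3

Prior odds: 0.033 ÷ 0.967 = 33/967.
Likelihood ratio of a positive = 0.88/0.08 = 11.
Target posterior odds = 0.85/0.15 = 17/3.
Require 11ⁿ ≥ 17/3 ÷ (33/967) = 16439/99.
11² = 121 falls short of 16439/99 but 11³ = 1331 reaches it, so n = 3.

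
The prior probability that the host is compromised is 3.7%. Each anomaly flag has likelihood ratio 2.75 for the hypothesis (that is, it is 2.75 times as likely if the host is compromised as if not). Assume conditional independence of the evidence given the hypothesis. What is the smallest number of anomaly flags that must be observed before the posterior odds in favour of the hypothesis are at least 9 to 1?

6

Prior odds: 0.037 ÷ 0.963 = 37/963.
Likelihood ratio per anomaly flag = 2.75.
Target odds = 9.
Need (37/963) × 2.75ⁿ ≥ 9, i.e. 2.75ⁿ ≥ 8667/37.
2.75⁵ = 161051/1024 falls short of 8667/37 but 2.75⁶ = 1771561/4096 reaches it, so n = 6.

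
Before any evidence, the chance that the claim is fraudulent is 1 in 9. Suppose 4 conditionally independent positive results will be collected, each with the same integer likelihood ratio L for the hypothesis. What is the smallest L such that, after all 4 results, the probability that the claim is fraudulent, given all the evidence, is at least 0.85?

3

Prior odds = (1/9)/(8/9) = 0.125.
Target odds = 0.85/0.15 = 17/3.
Need L⁴ ≥ 17/3 ÷ 0.125 = 136/3.
2⁴ = 16 < 136/3 ≤ 81 = 3⁴, so L = 3.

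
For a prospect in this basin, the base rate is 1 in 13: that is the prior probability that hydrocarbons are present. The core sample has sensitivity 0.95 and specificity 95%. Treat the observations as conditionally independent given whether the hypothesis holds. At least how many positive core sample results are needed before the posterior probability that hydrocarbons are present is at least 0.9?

2

Prior odds: (1/13) ÷ (12/13) = 1/12.
False-positive rate = 1 − 0.95 = 0.05; likelihood ratio of a positive = 0.95/0.05 = 19.
Target odds: 0.9 ÷ 0.1 = 9.
Need (1/12) × 19ⁿ ≥ 9, i.e. 19ⁿ ≥ 108.
19¹ = 19 falls short of 108 but 19² = 361 reaches it, so n = 2.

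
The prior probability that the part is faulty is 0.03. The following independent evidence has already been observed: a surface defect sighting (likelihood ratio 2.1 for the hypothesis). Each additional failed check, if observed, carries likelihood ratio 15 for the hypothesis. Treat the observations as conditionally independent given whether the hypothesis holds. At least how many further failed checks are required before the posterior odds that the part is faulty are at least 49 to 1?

3

Prior odds = 0.03/0.97 = 3/97.
Bayes factor of the evidence already in hand = 2.1.
Odds after that evidence = (3/97) × 2.1 = 63/970.
Target odds = 49.
Need 15ⁿ ≥ 49 ÷ (63/970) = 6790/9.
15² = 225 falls short of 6790/9 but 15³ = 3375 reaches it, so n = 3.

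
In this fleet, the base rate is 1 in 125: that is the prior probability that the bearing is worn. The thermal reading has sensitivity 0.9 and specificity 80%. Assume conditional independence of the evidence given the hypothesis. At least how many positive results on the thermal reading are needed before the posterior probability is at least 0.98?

6

Prior odds = 0.008/0.992 = 1/124.
False-positive rate = 1 − 0.8 = 0.2; likelihood ratio of a positive = 0.9/0.2 = 4.5.
Target posterior odds = 0.98/0.02 = 49.
Need (1/124) × 4.5ⁿ ≥ 49, i.e. 4.5ⁿ ≥ 6076.
4.5⁵ = 1845.28125 falls short of 6076 but 4.5⁶ = 8303.765625 reaches it, so n = 6.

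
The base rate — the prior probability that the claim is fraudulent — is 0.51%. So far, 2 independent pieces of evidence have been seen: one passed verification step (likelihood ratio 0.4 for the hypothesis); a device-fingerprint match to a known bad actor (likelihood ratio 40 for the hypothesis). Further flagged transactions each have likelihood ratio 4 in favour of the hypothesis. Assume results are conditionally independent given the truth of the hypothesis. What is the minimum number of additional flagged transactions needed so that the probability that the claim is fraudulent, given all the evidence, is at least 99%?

6

Prior odds = 0.0051/0.9949 = 51/9949.
Combined Bayes factor of the evidence already in hand = 0.4 × 40 = 16.
Odds after that evidence = (51/9949) × 16 = 816/9949.
Target odds = 0.99/0.01 = 99.
Need 4ⁿ ≥ 99 ÷ (816/9949) = 328317/272.
4⁵ = 1024 falls short of 328317/272 but 4⁶ = 4096 reaches it, so n = 6.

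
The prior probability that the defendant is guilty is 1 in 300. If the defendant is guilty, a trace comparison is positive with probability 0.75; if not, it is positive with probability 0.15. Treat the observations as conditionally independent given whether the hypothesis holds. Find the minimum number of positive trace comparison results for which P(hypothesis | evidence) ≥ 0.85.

Prior odds = (1/300)/(299/300) = 1/299.
Likelihood ratio of a positive = 0.75/0.15 = 5.
Target odds: 0.85 ÷ 0.15 = 17/3.
Require 5ⁿ ≥ 17/3 ÷ (1/299) = 5083/3.
5⁴ = 625 falls short of 5083/3 but 5⁵ = 3125 reaches it, so n = 5.

5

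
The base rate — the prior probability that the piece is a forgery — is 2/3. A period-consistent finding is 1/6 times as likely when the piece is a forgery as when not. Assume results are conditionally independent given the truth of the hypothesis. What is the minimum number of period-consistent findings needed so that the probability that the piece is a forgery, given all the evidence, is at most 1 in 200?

Prior odds: (2/3) ÷ (1/3) = 2.
Likelihood ratio per period-consistent finding = 1/6.
Target posterior odds = 0.005/0.995 = 1/199.
Need 2 × (1/6)ⁿ ≤ 1/199, i.e. (1/6)ⁿ ≤ 1/398.
(1/6)³ = 1/216 is still above 1/398 but (1/6)⁴ = 1/1296 is at or below it, so n = 4.

4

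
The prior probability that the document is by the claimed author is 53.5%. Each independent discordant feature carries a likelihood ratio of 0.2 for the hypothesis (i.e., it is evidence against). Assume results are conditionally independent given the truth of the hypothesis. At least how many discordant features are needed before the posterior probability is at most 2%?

Prior odds: 0.535 ÷ 0.465 = 107/93.
Likelihood ratio per discordant feature = 0.2.
Target odds: 0.02 ÷ 0.98 = 1/49.
Need (107/93) × 0.2ⁿ ≤ 1/49, i.e. 0.2ⁿ ≤ 93/5243.
0.2² = 0.04 is still above 93/5243 but 0.2³ = 0.008 is at or below it, so n = 3.

3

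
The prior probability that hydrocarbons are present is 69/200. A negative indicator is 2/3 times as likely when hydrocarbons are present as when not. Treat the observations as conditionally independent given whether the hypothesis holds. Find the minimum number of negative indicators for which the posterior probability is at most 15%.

Prior odds = 0.345/0.655 = 69/131.
Likelihood ratio per negative indicator = 2/3.
Target posterior odds = 0.15/0.85 = 3/17.
Require (2/3)ⁿ ≤ 3/17 ÷ (69/131) = 131/391.
(2/3)² = 4/9 is still above 131/391 but (2/3)³ = 8/27 is at or below it, so n = 3.

3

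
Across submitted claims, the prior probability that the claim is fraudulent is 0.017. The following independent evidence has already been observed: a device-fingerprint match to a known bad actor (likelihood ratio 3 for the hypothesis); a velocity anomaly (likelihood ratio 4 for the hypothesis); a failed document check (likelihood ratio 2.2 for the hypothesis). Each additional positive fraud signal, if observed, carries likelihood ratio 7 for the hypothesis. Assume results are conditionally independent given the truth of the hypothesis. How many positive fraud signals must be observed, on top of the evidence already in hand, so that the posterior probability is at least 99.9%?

4

Prior odds = 0.017/0.983 = 17/983.
Combined Bayes factor of the evidence already in hand = 3 × 4 × 2.2 = 26.4.
Odds after that evidence = (17/983) × 26.4 = 2244/4915.
Target odds = 0.999/0.001 = 999.
Need 7ⁿ ≥ 999 ÷ (2244/4915) = 1636695/748.
7³ = 343 falls short of 1636695/748 but 7⁴ = 2401 reaches it, so n = 4.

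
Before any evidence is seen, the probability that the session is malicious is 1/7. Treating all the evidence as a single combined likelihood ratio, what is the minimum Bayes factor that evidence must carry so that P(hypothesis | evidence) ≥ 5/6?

Prior odds = (1/7)/(6/7) = 1/6.
Target odds = (5/6)/(1/6) = 5.
Required Bayes factor = 5 ÷ (1/6) = 30.

30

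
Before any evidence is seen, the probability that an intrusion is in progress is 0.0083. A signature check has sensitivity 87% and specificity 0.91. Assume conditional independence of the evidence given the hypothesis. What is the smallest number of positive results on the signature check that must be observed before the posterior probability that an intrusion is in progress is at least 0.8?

3

Prior odds = 0.0083/0.9917 = 83/9917.
False-positive rate = 1 − 0.91 = 0.09; likelihood ratio of a positive = 0.87/0.09 = 29/3.
Target posterior odds = 0.8/0.2 = 4.
Require (29/3)ⁿ ≥ 4 ÷ (83/9917) = 39668/83.
(29/3)² = 841/9 falls short of 39668/83 but (29/3)³ = 24389/27 reaches it, so n = 3.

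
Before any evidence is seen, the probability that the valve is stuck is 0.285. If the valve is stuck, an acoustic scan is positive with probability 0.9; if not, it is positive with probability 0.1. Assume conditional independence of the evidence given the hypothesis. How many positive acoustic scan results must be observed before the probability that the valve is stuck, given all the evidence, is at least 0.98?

3

Prior odds = 0.285/0.715 = 57/143.
Likelihood ratio of a positive = 0.9/0.1 = 9.
Target odds: 0.98 ÷ 0.02 = 49.
Need (57/143) × 9ⁿ ≥ 49, i.e. 9ⁿ ≥ 7007/57.
9² = 81 falls short of 7007/57 but 9³ = 729 reaches it, so n = 3.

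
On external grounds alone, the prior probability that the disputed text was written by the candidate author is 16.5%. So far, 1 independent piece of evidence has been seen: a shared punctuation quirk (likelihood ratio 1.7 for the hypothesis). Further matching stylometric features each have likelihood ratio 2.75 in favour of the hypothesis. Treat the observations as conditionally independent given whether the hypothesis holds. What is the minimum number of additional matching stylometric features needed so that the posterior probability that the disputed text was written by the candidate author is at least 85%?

Prior odds = 0.165/0.835 = 33/167.
Bayes factor of the evidence already in hand = 1.7.
Odds after that evidence = (33/167) × 1.7 = 561/1670.
Target odds = 0.85/0.15 = 17/3.
Need 2.75ⁿ ≥ 17/3 ÷ (561/1670) = 1670/99.
2.75² = 7.5625 falls short of 1670/99 but 2.75³ = 20.796875 reaches it, so n = 3.

3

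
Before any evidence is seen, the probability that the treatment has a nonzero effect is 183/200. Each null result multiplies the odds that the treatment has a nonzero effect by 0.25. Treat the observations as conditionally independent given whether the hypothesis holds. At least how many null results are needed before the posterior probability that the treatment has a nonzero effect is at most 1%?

6

Prior odds = 0.915/0.085 = 183/17.
Likelihood ratio per null result = 0.25.
Target odds: 0.01 ÷ 0.99 = 1/99.
Require 0.25ⁿ ≤ 1/99 ÷ (183/17) = 17/18117.
0.25⁵ = 1/1024 is still above 17/18117 but 0.25⁶ = 1/4096 is at or below it, so n = 6.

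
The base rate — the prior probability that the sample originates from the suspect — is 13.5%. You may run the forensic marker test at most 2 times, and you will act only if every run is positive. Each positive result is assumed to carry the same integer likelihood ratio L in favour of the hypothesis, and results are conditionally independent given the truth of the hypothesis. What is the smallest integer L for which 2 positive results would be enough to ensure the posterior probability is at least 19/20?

Prior odds = 0.135/0.865 = 27/173.
Target odds = 0.95/0.05 = 19.
Need L² ≥ 19 ÷ (27/173) = 3287/27.
11² = 121 < 3287/27 ≤ 144 = 12², so L = 12.

12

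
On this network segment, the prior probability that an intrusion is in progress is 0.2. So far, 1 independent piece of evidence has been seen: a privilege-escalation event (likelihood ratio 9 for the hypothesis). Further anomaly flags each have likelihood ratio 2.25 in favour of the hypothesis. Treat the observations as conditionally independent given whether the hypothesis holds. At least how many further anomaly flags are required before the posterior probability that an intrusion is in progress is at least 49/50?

Prior odds = 0.2/0.8 = 0.25.
Bayes factor of the evidence already in hand = 9.
Odds after that evidence = 0.25 × 9 = 2.25.
Target odds = 0.98/0.02 = 49.
Need 2.25ⁿ ≥ 49 ÷ 2.25 = 196/9.
2.25³ = 11.390625 falls short of 196/9 but 2.25⁴ = 25.62890625 reaches it, so n = 4.

4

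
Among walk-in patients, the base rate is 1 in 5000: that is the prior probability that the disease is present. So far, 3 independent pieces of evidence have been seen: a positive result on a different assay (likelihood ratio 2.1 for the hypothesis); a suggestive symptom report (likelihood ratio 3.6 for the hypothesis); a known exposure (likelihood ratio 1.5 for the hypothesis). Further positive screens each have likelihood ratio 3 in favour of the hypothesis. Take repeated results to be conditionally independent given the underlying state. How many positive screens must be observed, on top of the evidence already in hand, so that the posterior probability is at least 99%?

10

Prior odds = 0.0002/0.9998 = 1/4999.
Combined Bayes factor of the evidence already in hand = 2.1 × 3.6 × 1.5 = 11.34.
Odds after that evidence = (1/4999) × 11.34 = 567/249950.
Target odds = 0.99/0.01 = 99.
Need 3ⁿ ≥ 99 ÷ (567/249950) = 2749450/63.
3⁹ = 19683 falls short of 2749450/63 but 3¹⁰ = 59049 reaches it, so n = 10.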